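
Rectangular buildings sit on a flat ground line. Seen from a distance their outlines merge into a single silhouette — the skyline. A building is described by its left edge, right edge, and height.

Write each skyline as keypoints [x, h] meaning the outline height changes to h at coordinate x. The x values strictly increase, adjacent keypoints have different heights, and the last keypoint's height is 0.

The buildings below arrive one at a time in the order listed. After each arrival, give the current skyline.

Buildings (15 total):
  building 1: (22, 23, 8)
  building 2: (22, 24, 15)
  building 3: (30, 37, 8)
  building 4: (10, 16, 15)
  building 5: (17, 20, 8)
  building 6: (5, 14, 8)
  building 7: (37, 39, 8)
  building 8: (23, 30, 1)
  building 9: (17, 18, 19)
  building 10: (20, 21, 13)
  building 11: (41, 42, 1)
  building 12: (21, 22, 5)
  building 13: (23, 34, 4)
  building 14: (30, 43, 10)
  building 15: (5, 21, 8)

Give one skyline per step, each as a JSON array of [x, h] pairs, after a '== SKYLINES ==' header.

== SKYLINES ==
[[22,8],[23,0]]
[[22,15],[24,0]]
[[22,15],[24,0],[30,8],[37,0]]
[[10,15],[16,0],[22,15],[24,0],[30,8],[37,0]]
[[10,15],[16,0],[17,8],[20,0],[22,15],[24,0],[30,8],[37,0]]
[[5,8],[10,15],[16,0],[17,8],[20,0],[22,15],[24,0],[30,8],[37,0]]
[[5,8],[10,15],[16,0],[17,8],[20,0],[22,15],[24,0],[30,8],[39,0]]
[[5,8],[10,15],[16,0],[17,8],[20,0],[22,15],[24,1],[30,8],[39,0]]
[[5,8],[10,15],[16,0],[17,19],[18,8],[20,0],[22,15],[24,1],[30,8],[39,0]]
[[5,8],[10,15],[16,0],[17,19],[18,8],[20,13],[21,0],[22,15],[24,1],[30,8],[39,0]]
[[5,8],[10,15],[16,0],[17,19],[18,8],[20,13],[21,0],[22,15],[24,1],[30,8],[39,0],[41,1],[42,0]]
[[5,8],[10,15],[16,0],[17,19],[18,8],[20,13],[21,5],[22,15],[24,1],[30,8],[39,0],[41,1],[42,0]]
[[5,8],[10,15],[16,0],[17,19],[18,8],[20,13],[21,5],[22,15],[24,4],[30,8],[39,0],[41,1],[42,0]]
[[5,8],[10,15],[16,0],[17,19],[18,8],[20,13],[21,5],[22,15],[24,4],[30,10],[43,0]]
[[5,8],[10,15],[16,8],[17,19],[18,8],[20,13],[21,5],[22,15],[24,4],[30,10],[43,0]]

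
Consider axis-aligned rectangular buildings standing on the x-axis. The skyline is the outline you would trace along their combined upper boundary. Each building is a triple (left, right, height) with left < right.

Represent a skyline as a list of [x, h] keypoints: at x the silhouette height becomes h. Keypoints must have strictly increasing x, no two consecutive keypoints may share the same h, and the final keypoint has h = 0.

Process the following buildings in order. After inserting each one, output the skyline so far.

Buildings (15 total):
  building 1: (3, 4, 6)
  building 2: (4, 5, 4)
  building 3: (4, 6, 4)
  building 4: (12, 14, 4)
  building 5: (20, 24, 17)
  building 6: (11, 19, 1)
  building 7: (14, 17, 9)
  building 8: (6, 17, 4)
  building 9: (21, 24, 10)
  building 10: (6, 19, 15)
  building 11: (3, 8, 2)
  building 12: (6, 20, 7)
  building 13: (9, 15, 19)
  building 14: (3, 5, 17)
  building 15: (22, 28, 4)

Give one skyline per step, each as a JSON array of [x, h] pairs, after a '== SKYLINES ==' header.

== SKYLINES ==
[[3,6],[4,0]]
[[3,6],[4,4],[5,0]]
[[3,6],[4,4],[6,0]]
[[3,6],[4,4],[6,0],[12,4],[14,0]]
[[3,6],[4,4],[6,0],[12,4],[14,0],[20,17],[24,0]]
[[3,6],[4,4],[6,0],[11,1],[12,4],[14,1],[19,0],[20,17],[24,0]]
[[3,6],[4,4],[6,0],[11,1],[12,4],[14,9],[17,1],[19,0],[20,17],[24,0]]
[[3,6],[4,4],[14,9],[17,1],[19,0],[20,17],[24,0]]
[[3,6],[4,4],[14,9],[17,1],[19,0],[20,17],[24,0]]
[[3,6],[4,4],[6,15],[19,0],[20,17],[24,0]]
[[3,6],[4,4],[6,15],[19,0],[20,17],[24,0]]
[[3,6],[4,4],[6,15],[19,7],[20,17],[24,0]]
[[3,6],[4,4],[6,15],[9,19],[15,15],[19,7],[20,17],[24,0]]
[[3,17],[5,4],[6,15],[9,19],[15,15],[19,7],[20,17],[24,0]]
[[3,17],[5,4],[6,15],[9,19],[15,15],[19,7],[20,17],[24,4],[28,0]]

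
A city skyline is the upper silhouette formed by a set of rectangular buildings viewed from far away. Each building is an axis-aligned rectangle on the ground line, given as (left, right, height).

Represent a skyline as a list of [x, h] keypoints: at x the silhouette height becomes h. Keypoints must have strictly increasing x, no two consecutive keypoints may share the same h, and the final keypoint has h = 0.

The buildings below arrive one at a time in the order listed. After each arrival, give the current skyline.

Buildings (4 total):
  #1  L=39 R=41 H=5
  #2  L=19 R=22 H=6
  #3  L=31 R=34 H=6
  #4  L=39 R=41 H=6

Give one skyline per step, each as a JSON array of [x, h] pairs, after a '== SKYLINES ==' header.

== SKYLINES ==
[[39,5],[41,0]]
[[19,6],[22,0],[39,5],[41,0]]
[[19,6],[22,0],[31,6],[34,0],[39,5],[41,0]]
[[19,6],[22,0],[31,6],[34,0],[39,6],[41,0]]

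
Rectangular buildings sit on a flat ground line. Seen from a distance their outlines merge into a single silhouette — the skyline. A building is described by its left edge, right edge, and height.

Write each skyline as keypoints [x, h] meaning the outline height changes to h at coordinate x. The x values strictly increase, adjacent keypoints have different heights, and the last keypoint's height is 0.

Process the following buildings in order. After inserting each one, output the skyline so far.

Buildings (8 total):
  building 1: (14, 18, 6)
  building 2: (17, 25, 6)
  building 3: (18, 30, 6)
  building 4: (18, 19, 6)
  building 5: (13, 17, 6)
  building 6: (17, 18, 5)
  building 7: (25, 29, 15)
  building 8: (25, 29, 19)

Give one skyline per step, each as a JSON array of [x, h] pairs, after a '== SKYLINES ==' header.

== SKYLINES ==
[[14,6],[18,0]]
[[14,6],[25,0]]
[[14,6],[30,0]]
[[14,6],[30,0]]
[[13,6],[30,0]]
[[13,6],[30,0]]
[[13,6],[25,15],[29,6],[30,0]]
[[13,6],[25,19],[29,6],[30,0]]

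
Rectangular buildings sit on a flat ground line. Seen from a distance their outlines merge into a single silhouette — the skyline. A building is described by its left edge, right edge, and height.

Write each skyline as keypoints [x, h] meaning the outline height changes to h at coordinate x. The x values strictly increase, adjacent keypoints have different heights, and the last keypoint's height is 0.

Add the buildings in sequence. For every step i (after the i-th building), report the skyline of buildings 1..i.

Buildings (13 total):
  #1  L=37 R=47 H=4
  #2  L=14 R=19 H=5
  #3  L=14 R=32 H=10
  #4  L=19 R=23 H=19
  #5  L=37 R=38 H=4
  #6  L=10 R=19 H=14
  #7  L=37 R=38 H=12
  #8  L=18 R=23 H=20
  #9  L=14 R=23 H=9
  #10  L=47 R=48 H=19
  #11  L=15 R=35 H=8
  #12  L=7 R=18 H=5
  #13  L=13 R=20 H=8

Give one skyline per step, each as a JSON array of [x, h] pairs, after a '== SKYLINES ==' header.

== SKYLINES ==
[[37,4],[47,0]]
[[14,5],[19,0],[37,4],[47,0]]
[[14,10],[32,0],[37,4],[47,0]]
[[14,10],[19,19],[23,10],[32,0],[37,4],[47,0]]
[[14,10],[19,19],[23,10],[32,0],[37,4],[47,0]]
[[10,14],[19,19],[23,10],[32,0],[37,4],[47,0]]
[[10,14],[19,19],[23,10],[32,0],[37,12],[38,4],[47,0]]
[[10,14],[18,20],[23,10],[32,0],[37,12],[38,4],[47,0]]
[[10,14],[18,20],[23,10],[32,0],[37,12],[38,4],[47,0]]
[[10,14],[18,20],[23,10],[32,0],[37,12],[38,4],[47,19],[48,0]]
[[10,14],[18,20],[23,10],[32,8],[35,0],[37,12],[38,4],[47,19],[48,0]]
[[7,5],[10,14],[18,20],[23,10],[32,8],[35,0],[37,12],[38,4],[47,19],[48,0]]
[[7,5],[10,14],[18,20],[23,10],[32,8],[35,0],[37,12],[38,4],[47,19],[48,0]]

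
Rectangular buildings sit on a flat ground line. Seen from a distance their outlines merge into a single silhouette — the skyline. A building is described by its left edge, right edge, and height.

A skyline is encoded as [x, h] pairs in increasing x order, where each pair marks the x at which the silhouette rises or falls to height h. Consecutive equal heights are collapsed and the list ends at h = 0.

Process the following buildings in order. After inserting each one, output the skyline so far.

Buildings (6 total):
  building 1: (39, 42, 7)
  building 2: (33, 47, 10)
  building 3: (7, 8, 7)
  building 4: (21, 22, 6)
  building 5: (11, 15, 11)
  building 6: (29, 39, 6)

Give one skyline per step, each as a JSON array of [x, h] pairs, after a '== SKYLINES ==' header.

== SKYLINES ==
[[39,7],[42,0]]
[[33,10],[47,0]]
[[7,7],[8,0],[33,10],[47,0]]
[[7,7],[8,0],[21,6],[22,0],[33,10],[47,0]]
[[7,7],[8,0],[11,11],[15,0],[21,6],[22,0],[33,10],[47,0]]
[[7,7],[8,0],[11,11],[15,0],[21,6],[22,0],[29,6],[33,10],[47,0]]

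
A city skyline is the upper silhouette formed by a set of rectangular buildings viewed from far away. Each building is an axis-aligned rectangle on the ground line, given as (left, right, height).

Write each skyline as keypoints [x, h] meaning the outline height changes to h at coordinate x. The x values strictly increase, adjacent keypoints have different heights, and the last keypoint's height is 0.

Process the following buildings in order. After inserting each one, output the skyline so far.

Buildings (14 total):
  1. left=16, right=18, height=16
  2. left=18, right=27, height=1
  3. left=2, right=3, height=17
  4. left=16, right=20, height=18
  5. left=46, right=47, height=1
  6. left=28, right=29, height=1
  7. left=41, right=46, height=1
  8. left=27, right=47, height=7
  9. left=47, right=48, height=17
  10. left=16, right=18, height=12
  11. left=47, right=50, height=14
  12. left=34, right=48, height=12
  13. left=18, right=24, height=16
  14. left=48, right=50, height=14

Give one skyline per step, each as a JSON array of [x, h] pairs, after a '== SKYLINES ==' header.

== SKYLINES ==
[[16,16],[18,0]]
[[16,16],[18,1],[27,0]]
[[2,17],[3,0],[16,16],[18,1],[27,0]]
[[2,17],[3,0],[16,18],[20,1],[27,0]]
[[2,17],[3,0],[16,18],[20,1],[27,0],[46,1],[47,0]]
[[2,17],[3,0],[16,18],[20,1],[27,0],[28,1],[29,0],[46,1],[47,0]]
[[2,17],[3,0],[16,18],[20,1],[27,0],[28,1],[29,0],[41,1],[47,0]]
[[2,17],[3,0],[16,18],[20,1],[27,7],[47,0]]
[[2,17],[3,0],[16,18],[20,1],[27,7],[47,17],[48,0]]
[[2,17],[3,0],[16,18],[20,1],[27,7],[47,17],[48,0]]
[[2,17],[3,0],[16,18],[20,1],[27,7],[47,17],[48,14],[50,0]]
[[2,17],[3,0],[16,18],[20,1],[27,7],[34,12],[47,17],[48,14],[50,0]]
[[2,17],[3,0],[16,18],[20,16],[24,1],[27,7],[34,12],[47,17],[48,14],[50,0]]
[[2,17],[3,0],[16,18],[20,16],[24,1],[27,7],[34,12],[47,17],[48,14],[50,0]]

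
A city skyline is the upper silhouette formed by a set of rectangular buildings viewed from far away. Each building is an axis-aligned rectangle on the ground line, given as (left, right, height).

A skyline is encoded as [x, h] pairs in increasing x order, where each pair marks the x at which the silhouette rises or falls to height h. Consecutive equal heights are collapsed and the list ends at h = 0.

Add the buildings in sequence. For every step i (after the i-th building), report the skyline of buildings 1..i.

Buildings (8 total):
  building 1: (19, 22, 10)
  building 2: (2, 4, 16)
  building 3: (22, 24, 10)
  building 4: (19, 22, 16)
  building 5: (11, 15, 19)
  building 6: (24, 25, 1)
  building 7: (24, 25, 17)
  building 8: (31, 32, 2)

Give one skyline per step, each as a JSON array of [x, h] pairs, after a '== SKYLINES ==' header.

== SKYLINES ==
[[19,10],[22,0]]
[[2,16],[4,0],[19,10],[22,0]]
[[2,16],[4,0],[19,10],[24,0]]
[[2,16],[4,0],[19,16],[22,10],[24,0]]
[[2,16],[4,0],[11,19],[15,0],[19,16],[22,10],[24,0]]
[[2,16],[4,0],[11,19],[15,0],[19,16],[22,10],[24,1],[25,0]]
[[2,16],[4,0],[11,19],[15,0],[19,16],[22,10],[24,17],[25,0]]
[[2,16],[4,0],[11,19],[15,0],[19,16],[22,10],[24,17],[25,0],[31,2],[32,0]]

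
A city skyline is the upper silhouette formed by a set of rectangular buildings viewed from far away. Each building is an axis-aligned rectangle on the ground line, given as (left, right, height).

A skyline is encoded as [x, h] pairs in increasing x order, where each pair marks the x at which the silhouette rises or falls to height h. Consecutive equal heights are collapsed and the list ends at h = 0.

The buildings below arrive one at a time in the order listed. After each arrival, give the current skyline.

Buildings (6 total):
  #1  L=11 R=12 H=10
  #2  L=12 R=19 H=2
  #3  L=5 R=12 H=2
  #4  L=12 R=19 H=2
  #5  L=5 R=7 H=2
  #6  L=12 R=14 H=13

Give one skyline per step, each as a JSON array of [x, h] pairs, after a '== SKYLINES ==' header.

== SKYLINES ==
[[11,10],[12,0]]
[[11,10],[12,2],[19,0]]
[[5,2],[11,10],[12,2],[19,0]]
[[5,2],[11,10],[12,2],[19,0]]
[[5,2],[11,10],[12,2],[19,0]]
[[5,2],[11,10],[12,13],[14,2],[19,0]]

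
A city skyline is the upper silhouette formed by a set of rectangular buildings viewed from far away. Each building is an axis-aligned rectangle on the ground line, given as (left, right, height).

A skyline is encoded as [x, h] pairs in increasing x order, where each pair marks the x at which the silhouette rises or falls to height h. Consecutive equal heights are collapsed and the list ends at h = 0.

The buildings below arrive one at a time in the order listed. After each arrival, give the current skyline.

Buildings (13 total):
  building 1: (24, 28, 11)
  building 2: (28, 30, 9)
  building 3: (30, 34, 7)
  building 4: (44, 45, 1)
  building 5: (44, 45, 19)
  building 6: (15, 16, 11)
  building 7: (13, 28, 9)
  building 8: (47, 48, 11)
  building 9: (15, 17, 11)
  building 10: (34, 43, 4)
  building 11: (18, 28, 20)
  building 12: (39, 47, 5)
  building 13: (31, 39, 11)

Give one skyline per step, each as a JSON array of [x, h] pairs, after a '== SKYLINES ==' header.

== SKYLINES ==
[[24,11],[28,0]]
[[24,11],[28,9],[30,0]]
[[24,11],[28,9],[30,7],[34,0]]
[[24,11],[28,9],[30,7],[34,0],[44,1],[45,0]]
[[24,11],[28,9],[30,7],[34,0],[44,19],[45,0]]
[[15,11],[16,0],[24,11],[28,9],[30,7],[34,0],[44,19],[45,0]]
[[13,9],[15,11],[16,9],[24,11],[28,9],[30,7],[34,0],[44,19],[45,0]]
[[13,9],[15,11],[16,9],[24,11],[28,9],[30,7],[34,0],[44,19],[45,0],[47,11],[48,0]]
[[13,9],[15,11],[17,9],[24,11],[28,9],[30,7],[34,0],[44,19],[45,0],[47,11],[48,0]]
[[13,9],[15,11],[17,9],[24,11],[28,9],[30,7],[34,4],[43,0],[44,19],[45,0],[47,11],[48,0]]
[[13,9],[15,11],[17,9],[18,20],[28,9],[30,7],[34,4],[43,0],[44,19],[45,0],[47,11],[48,0]]
[[13,9],[15,11],[17,9],[18,20],[28,9],[30,7],[34,4],[39,5],[44,19],[45,5],[47,11],[48,0]]
[[13,9],[15,11],[17,9],[18,20],[28,9],[30,7],[31,11],[39,5],[44,19],[45,5],[47,11],[48,0]]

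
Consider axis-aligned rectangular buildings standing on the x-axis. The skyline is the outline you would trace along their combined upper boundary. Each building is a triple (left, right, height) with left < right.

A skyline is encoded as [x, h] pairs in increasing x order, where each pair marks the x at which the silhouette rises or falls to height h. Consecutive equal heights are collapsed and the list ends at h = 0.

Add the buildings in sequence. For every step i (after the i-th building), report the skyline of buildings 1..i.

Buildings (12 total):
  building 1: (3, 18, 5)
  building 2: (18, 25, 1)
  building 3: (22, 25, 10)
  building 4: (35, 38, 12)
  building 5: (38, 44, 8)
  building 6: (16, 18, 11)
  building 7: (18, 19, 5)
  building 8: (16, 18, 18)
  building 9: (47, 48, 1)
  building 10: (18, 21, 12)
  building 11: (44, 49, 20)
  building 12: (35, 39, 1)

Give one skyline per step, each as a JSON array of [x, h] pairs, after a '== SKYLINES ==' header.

== SKYLINES ==
[[3,5],[18,0]]
[[3,5],[18,1],[25,0]]
[[3,5],[18,1],[22,10],[25,0]]
[[3,5],[18,1],[22,10],[25,0],[35,12],[38,0]]
[[3,5],[18,1],[22,10],[25,0],[35,12],[38,8],[44,0]]
[[3,5],[16,11],[18,1],[22,10],[25,0],[35,12],[38,8],[44,0]]
[[3,5],[16,11],[18,5],[19,1],[22,10],[25,0],[35,12],[38,8],[44,0]]
[[3,5],[16,18],[18,5],[19,1],[22,10],[25,0],[35,12],[38,8],[44,0]]
[[3,5],[16,18],[18,5],[19,1],[22,10],[25,0],[35,12],[38,8],[44,0],[47,1],[48,0]]
[[3,5],[16,18],[18,12],[21,1],[22,10],[25,0],[35,12],[38,8],[44,0],[47,1],[48,0]]
[[3,5],[16,18],[18,12],[21,1],[22,10],[25,0],[35,12],[38,8],[44,20],[49,0]]
[[3,5],[16,18],[18,12],[21,1],[22,10],[25,0],[35,12],[38,8],[44,20],[49,0]]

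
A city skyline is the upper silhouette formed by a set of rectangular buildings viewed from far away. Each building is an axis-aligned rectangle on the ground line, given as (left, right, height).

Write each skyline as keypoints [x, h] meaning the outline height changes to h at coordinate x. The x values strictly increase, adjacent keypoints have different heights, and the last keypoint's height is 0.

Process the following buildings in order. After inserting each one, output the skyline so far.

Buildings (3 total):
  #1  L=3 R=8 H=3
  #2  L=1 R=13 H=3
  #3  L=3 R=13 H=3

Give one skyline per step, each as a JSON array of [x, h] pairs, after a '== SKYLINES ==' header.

== SKYLINES ==
[[3,3],[8,0]]
[[1,3],[13,0]]
[[1,3],[13,0]]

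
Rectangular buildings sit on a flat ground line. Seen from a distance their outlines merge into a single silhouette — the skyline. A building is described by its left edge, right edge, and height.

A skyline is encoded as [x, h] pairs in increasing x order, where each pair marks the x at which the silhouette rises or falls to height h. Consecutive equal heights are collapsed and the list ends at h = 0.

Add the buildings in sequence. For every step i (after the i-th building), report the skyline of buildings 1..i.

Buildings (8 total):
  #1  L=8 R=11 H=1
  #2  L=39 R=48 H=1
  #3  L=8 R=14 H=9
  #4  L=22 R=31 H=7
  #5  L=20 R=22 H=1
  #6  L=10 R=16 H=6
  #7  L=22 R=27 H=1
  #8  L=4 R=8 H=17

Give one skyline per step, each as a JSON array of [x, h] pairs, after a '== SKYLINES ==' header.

== SKYLINES ==
[[8,1],[11,0]]
[[8,1],[11,0],[39,1],[48,0]]
[[8,9],[14,0],[39,1],[48,0]]
[[8,9],[14,0],[22,7],[31,0],[39,1],[48,0]]
[[8,9],[14,0],[20,1],[22,7],[31,0],[39,1],[48,0]]
[[8,9],[14,6],[16,0],[20,1],[22,7],[31,0],[39,1],[48,0]]
[[8,9],[14,6],[16,0],[20,1],[22,7],[31,0],[39,1],[48,0]]
[[4,17],[8,9],[14,6],[16,0],[20,1],[22,7],[31,0],[39,1],[48,0]]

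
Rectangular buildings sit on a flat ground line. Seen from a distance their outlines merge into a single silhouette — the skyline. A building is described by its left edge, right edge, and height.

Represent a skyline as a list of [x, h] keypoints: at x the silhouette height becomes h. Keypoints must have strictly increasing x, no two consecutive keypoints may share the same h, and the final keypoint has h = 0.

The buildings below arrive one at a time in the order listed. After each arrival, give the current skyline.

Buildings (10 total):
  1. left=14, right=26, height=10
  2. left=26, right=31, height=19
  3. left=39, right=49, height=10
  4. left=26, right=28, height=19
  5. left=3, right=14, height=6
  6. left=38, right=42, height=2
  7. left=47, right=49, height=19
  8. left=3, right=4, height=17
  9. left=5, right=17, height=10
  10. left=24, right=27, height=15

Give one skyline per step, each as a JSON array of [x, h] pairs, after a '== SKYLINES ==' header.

== SKYLINES ==
[[14,10],[26,0]]
[[14,10],[26,19],[31,0]]
[[14,10],[26,19],[31,0],[39,10],[49,0]]
[[14,10],[26,19],[31,0],[39,10],[49,0]]
[[3,6],[14,10],[26,19],[31,0],[39,10],[49,0]]
[[3,6],[14,10],[26,19],[31,0],[38,2],[39,10],[49,0]]
[[3,6],[14,10],[26,19],[31,0],[38,2],[39,10],[47,19],[49,0]]
[[3,17],[4,6],[14,10],[26,19],[31,0],[38,2],[39,10],[47,19],[49,0]]
[[3,17],[4,6],[5,10],[26,19],[31,0],[38,2],[39,10],[47,19],[49,0]]
[[3,17],[4,6],[5,10],[24,15],[26,19],[31,0],[38,2],[39,10],[47,19],[49,0]]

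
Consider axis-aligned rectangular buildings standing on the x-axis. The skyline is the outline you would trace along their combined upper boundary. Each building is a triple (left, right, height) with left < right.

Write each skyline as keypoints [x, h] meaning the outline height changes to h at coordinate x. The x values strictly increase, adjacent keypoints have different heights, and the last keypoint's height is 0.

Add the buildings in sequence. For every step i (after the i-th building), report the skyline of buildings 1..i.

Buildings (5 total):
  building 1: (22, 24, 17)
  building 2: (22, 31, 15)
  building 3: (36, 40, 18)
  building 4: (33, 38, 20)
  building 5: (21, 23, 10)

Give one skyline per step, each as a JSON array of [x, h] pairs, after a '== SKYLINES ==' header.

== SKYLINES ==
[[22,17],[24,0]]
[[22,17],[24,15],[31,0]]
[[22,17],[24,15],[31,0],[36,18],[40,0]]
[[22,17],[24,15],[31,0],[33,20],[38,18],[40,0]]
[[21,10],[22,17],[24,15],[31,0],[33,20],[38,18],[40,0]]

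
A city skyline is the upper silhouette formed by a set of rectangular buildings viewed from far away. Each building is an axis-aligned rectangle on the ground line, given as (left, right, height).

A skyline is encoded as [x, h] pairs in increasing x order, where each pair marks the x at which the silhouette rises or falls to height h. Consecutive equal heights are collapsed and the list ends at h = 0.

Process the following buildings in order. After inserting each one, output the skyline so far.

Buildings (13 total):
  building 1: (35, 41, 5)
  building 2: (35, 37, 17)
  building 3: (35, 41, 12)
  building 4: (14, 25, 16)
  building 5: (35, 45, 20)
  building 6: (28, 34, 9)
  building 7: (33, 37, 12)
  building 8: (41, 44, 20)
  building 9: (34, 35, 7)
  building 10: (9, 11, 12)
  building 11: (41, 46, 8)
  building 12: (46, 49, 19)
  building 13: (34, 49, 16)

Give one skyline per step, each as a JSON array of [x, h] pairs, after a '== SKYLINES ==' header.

== SKYLINES ==
[[35,5],[41,0]]
[[35,17],[37,5],[41,0]]
[[35,17],[37,12],[41,0]]
[[14,16],[25,0],[35,17],[37,12],[41,0]]
[[14,16],[25,0],[35,20],[45,0]]
[[14,16],[25,0],[28,9],[34,0],[35,20],[45,0]]
[[14,16],[25,0],[28,9],[33,12],[35,20],[45,0]]
[[14,16],[25,0],[28,9],[33,12],[35,20],[45,0]]
[[14,16],[25,0],[28,9],[33,12],[35,20],[45,0]]
[[9,12],[11,0],[14,16],[25,0],[28,9],[33,12],[35,20],[45,0]]
[[9,12],[11,0],[14,16],[25,0],[28,9],[33,12],[35,20],[45,8],[46,0]]
[[9,12],[11,0],[14,16],[25,0],[28,9],[33,12],[35,20],[45,8],[46,19],[49,0]]
[[9,12],[11,0],[14,16],[25,0],[28,9],[33,12],[34,16],[35,20],[45,16],[46,19],[49,0]]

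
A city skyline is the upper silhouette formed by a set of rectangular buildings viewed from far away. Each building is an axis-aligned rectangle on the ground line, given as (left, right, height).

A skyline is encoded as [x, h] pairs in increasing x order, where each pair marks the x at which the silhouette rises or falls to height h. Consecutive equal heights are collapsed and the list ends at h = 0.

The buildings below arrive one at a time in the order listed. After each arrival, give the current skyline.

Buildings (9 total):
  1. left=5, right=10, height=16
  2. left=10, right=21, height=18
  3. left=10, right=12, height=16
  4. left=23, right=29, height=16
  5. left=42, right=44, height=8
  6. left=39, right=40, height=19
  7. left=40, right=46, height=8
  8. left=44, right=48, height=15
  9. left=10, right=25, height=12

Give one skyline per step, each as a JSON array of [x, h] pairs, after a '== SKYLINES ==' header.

== SKYLINES ==
[[5,16],[10,0]]
[[5,16],[10,18],[21,0]]
[[5,16],[10,18],[21,0]]
[[5,16],[10,18],[21,0],[23,16],[29,0]]
[[5,16],[10,18],[21,0],[23,16],[29,0],[42,8],[44,0]]
[[5,16],[10,18],[21,0],[23,16],[29,0],[39,19],[40,0],[42,8],[44,0]]
[[5,16],[10,18],[21,0],[23,16],[29,0],[39,19],[40,8],[46,0]]
[[5,16],[10,18],[21,0],[23,16],[29,0],[39,19],[40,8],[44,15],[48,0]]
[[5,16],[10,18],[21,12],[23,16],[29,0],[39,19],[40,8],[44,15],[48,0]]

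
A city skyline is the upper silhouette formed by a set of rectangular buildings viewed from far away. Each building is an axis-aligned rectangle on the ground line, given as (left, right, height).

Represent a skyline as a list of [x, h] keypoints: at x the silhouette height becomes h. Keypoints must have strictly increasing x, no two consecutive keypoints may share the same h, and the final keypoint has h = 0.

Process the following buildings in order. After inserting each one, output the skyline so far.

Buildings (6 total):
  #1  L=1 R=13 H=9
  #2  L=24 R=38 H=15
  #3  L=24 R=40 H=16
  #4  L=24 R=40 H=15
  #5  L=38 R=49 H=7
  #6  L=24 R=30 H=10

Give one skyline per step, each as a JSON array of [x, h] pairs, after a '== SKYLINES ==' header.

== SKYLINES ==
[[1,9],[13,0]]
[[1,9],[13,0],[24,15],[38,0]]
[[1,9],[13,0],[24,16],[40,0]]
[[1,9],[13,0],[24,16],[40,0]]
[[1,9],[13,0],[24,16],[40,7],[49,0]]
[[1,9],[13,0],[24,16],[40,7],[49,0]]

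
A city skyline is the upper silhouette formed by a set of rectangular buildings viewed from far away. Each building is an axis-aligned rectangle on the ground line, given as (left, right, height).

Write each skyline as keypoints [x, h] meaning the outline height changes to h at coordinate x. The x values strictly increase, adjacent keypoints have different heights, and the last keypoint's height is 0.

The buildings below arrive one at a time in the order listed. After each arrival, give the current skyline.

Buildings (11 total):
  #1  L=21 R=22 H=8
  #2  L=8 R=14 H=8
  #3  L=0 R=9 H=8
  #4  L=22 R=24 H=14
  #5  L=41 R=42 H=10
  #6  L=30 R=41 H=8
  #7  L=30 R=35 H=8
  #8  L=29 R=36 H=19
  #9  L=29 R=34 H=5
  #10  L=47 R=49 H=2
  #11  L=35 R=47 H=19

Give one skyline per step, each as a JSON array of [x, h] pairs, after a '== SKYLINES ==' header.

== SKYLINES ==
[[21,8],[22,0]]
[[8,8],[14,0],[21,8],[22,0]]
[[0,8],[14,0],[21,8],[22,0]]
[[0,8],[14,0],[21,8],[22,14],[24,0]]
[[0,8],[14,0],[21,8],[22,14],[24,0],[41,10],[42,0]]
[[0,8],[14,0],[21,8],[22,14],[24,0],[30,8],[41,10],[42,0]]
[[0,8],[14,0],[21,8],[22,14],[24,0],[30,8],[41,10],[42,0]]
[[0,8],[14,0],[21,8],[22,14],[24,0],[29,19],[36,8],[41,10],[42,0]]
[[0,8],[14,0],[21,8],[22,14],[24,0],[29,19],[36,8],[41,10],[42,0]]
[[0,8],[14,0],[21,8],[22,14],[24,0],[29,19],[36,8],[41,10],[42,0],[47,2],[49,0]]
[[0,8],[14,0],[21,8],[22,14],[24,0],[29,19],[47,2],[49,0]]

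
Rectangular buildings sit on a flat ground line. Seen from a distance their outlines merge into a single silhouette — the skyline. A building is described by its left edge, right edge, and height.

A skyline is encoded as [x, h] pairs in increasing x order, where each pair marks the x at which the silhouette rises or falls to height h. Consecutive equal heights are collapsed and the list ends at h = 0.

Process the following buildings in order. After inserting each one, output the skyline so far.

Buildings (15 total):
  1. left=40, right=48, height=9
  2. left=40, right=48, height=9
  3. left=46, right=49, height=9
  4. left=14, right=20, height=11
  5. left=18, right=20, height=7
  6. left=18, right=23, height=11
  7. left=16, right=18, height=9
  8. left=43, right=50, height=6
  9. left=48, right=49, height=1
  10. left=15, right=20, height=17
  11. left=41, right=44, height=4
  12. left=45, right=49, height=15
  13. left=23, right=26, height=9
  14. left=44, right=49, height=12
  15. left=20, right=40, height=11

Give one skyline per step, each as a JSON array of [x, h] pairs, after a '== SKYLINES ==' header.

== SKYLINES ==
[[40,9],[48,0]]
[[40,9],[48,0]]
[[40,9],[49,0]]
[[14,11],[20,0],[40,9],[49,0]]
[[14,11],[20,0],[40,9],[49,0]]
[[14,11],[23,0],[40,9],[49,0]]
[[14,11],[23,0],[40,9],[49,0]]
[[14,11],[23,0],[40,9],[49,6],[50,0]]
[[14,11],[23,0],[40,9],[49,6],[50,0]]
[[14,11],[15,17],[20,11],[23,0],[40,9],[49,6],[50,0]]
[[14,11],[15,17],[20,11],[23,0],[40,9],[49,6],[50,0]]
[[14,11],[15,17],[20,11],[23,0],[40,9],[45,15],[49,6],[50,0]]
[[14,11],[15,17],[20,11],[23,9],[26,0],[40,9],[45,15],[49,6],[50,0]]
[[14,11],[15,17],[20,11],[23,9],[26,0],[40,9],[44,12],[45,15],[49,6],[50,0]]
[[14,11],[15,17],[20,11],[40,9],[44,12],[45,15],[49,6],[50,0]]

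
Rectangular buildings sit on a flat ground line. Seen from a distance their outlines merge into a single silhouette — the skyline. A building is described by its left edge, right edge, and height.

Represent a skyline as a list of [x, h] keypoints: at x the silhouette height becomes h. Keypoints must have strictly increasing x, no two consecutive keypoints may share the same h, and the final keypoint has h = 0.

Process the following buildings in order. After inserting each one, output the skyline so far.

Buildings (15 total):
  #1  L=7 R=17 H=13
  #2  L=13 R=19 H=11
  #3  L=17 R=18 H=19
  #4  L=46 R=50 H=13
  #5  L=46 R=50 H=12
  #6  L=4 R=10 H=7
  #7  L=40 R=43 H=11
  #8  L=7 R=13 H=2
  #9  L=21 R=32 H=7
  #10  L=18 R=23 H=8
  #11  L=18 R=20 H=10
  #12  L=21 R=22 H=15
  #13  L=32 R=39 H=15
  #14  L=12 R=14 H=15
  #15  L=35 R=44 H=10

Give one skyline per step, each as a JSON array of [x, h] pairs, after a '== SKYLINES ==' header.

== SKYLINES ==
[[7,13],[17,0]]
[[7,13],[17,11],[19,0]]
[[7,13],[17,19],[18,11],[19,0]]
[[7,13],[17,19],[18,11],[19,0],[46,13],[50,0]]
[[7,13],[17,19],[18,11],[19,0],[46,13],[50,0]]
[[4,7],[7,13],[17,19],[18,11],[19,0],[46,13],[50,0]]
[[4,7],[7,13],[17,19],[18,11],[19,0],[40,11],[43,0],[46,13],[50,0]]
[[4,7],[7,13],[17,19],[18,11],[19,0],[40,11],[43,0],[46,13],[50,0]]
[[4,7],[7,13],[17,19],[18,11],[19,0],[21,7],[32,0],[40,11],[43,0],[46,13],[50,0]]
[[4,7],[7,13],[17,19],[18,11],[19,8],[23,7],[32,0],[40,11],[43,0],[46,13],[50,0]]
[[4,7],[7,13],[17,19],[18,11],[19,10],[20,8],[23,7],[32,0],[40,11],[43,0],[46,13],[50,0]]
[[4,7],[7,13],[17,19],[18,11],[19,10],[20,8],[21,15],[22,8],[23,7],[32,0],[40,11],[43,0],[46,13],[50,0]]
[[4,7],[7,13],[17,19],[18,11],[19,10],[20,8],[21,15],[22,8],[23,7],[32,15],[39,0],[40,11],[43,0],[46,13],[50,0]]
[[4,7],[7,13],[12,15],[14,13],[17,19],[18,11],[19,10],[20,8],[21,15],[22,8],[23,7],[32,15],[39,0],[40,11],[43,0],[46,13],[50,0]]
[[4,7],[7,13],[12,15],[14,13],[17,19],[18,11],[19,10],[20,8],[21,15],[22,8],[23,7],[32,15],[39,10],[40,11],[43,10],[44,0],[46,13],[50,0]]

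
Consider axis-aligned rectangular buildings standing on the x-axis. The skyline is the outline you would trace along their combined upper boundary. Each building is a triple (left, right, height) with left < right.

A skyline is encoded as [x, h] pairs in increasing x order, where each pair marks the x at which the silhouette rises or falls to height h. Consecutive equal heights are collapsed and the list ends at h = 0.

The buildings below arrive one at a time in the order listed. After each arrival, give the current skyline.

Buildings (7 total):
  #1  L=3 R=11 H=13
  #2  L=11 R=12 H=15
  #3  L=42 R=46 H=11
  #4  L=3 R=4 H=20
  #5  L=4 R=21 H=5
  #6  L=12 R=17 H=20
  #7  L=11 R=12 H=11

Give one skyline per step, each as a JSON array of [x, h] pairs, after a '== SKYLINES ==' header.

== SKYLINES ==
[[3,13],[11,0]]
[[3,13],[11,15],[12,0]]
[[3,13],[11,15],[12,0],[42,11],[46,0]]
[[3,20],[4,13],[11,15],[12,0],[42,11],[46,0]]
[[3,20],[4,13],[11,15],[12,5],[21,0],[42,11],[46,0]]
[[3,20],[4,13],[11,15],[12,20],[17,5],[21,0],[42,11],[46,0]]
[[3,20],[4,13],[11,15],[12,20],[17,5],[21,0],[42,11],[46,0]]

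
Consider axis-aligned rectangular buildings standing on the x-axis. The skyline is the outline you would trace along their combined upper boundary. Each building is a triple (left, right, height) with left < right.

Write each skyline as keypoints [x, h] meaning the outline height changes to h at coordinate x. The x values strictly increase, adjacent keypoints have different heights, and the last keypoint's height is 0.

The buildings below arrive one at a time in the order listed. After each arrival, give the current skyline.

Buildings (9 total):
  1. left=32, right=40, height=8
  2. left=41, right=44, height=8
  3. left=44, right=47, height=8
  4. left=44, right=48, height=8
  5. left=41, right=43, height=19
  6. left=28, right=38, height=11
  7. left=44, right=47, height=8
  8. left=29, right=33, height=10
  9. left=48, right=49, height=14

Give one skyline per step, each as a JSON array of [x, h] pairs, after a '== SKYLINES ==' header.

== SKYLINES ==
[[32,8],[40,0]]
[[32,8],[40,0],[41,8],[44,0]]
[[32,8],[40,0],[41,8],[47,0]]
[[32,8],[40,0],[41,8],[48,0]]
[[32,8],[40,0],[41,19],[43,8],[48,0]]
[[28,11],[38,8],[40,0],[41,19],[43,8],[48,0]]
[[28,11],[38,8],[40,0],[41,19],[43,8],[48,0]]
[[28,11],[38,8],[40,0],[41,19],[43,8],[48,0]]
[[28,11],[38,8],[40,0],[41,19],[43,8],[48,14],[49,0]]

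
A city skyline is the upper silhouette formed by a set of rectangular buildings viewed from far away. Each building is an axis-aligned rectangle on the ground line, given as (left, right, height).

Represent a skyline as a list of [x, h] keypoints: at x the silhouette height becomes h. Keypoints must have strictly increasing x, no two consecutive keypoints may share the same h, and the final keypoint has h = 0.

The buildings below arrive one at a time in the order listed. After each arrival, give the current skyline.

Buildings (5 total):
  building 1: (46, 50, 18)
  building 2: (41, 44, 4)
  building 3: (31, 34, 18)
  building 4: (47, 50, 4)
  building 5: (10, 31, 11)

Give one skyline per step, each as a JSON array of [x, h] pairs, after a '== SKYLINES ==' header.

== SKYLINES ==
[[46,18],[50,0]]
[[41,4],[44,0],[46,18],[50,0]]
[[31,18],[34,0],[41,4],[44,0],[46,18],[50,0]]
[[31,18],[34,0],[41,4],[44,0],[46,18],[50,0]]
[[10,11],[31,18],[34,0],[41,4],[44,0],[46,18],[50,0]]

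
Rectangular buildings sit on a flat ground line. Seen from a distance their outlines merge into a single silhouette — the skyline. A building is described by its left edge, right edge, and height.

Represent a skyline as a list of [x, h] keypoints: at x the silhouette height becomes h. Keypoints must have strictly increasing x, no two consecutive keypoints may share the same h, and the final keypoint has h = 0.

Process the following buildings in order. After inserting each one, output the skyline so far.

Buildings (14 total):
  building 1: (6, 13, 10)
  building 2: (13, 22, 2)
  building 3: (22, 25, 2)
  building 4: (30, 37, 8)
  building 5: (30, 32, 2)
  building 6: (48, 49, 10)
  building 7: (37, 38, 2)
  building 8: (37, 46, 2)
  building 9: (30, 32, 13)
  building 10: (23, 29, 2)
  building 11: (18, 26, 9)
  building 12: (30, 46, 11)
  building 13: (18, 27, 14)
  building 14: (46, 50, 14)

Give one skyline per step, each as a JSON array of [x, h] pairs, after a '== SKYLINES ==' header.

== SKYLINES ==
[[6,10],[13,0]]
[[6,10],[13,2],[22,0]]
[[6,10],[13,2],[25,0]]
[[6,10],[13,2],[25,0],[30,8],[37,0]]
[[6,10],[13,2],[25,0],[30,8],[37,0]]
[[6,10],[13,2],[25,0],[30,8],[37,0],[48,10],[49,0]]
[[6,10],[13,2],[25,0],[30,8],[37,2],[38,0],[48,10],[49,0]]
[[6,10],[13,2],[25,0],[30,8],[37,2],[46,0],[48,10],[49,0]]
[[6,10],[13,2],[25,0],[30,13],[32,8],[37,2],[46,0],[48,10],[49,0]]
[[6,10],[13,2],[29,0],[30,13],[32,8],[37,2],[46,0],[48,10],[49,0]]
[[6,10],[13,2],[18,9],[26,2],[29,0],[30,13],[32,8],[37,2],[46,0],[48,10],[49,0]]
[[6,10],[13,2],[18,9],[26,2],[29,0],[30,13],[32,11],[46,0],[48,10],[49,0]]
[[6,10],[13,2],[18,14],[27,2],[29,0],[30,13],[32,11],[46,0],[48,10],[49,0]]
[[6,10],[13,2],[18,14],[27,2],[29,0],[30,13],[32,11],[46,14],[50,0]]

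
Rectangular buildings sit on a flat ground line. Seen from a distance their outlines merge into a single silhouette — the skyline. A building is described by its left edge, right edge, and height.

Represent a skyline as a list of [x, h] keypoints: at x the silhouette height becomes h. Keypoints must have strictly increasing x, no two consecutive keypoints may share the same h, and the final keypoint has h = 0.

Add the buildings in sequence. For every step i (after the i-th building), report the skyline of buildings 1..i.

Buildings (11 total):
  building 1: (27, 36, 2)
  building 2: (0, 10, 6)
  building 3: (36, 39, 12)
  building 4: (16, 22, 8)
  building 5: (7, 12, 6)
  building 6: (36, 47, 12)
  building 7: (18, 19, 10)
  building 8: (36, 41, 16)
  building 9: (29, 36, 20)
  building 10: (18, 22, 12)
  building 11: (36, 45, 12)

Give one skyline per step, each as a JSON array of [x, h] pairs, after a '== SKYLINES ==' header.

== SKYLINES ==
[[27,2],[36,0]]
[[0,6],[10,0],[27,2],[36,0]]
[[0,6],[10,0],[27,2],[36,12],[39,0]]
[[0,6],[10,0],[16,8],[22,0],[27,2],[36,12],[39,0]]
[[0,6],[12,0],[16,8],[22,0],[27,2],[36,12],[39,0]]
[[0,6],[12,0],[16,8],[22,0],[27,2],[36,12],[47,0]]
[[0,6],[12,0],[16,8],[18,10],[19,8],[22,0],[27,2],[36,12],[47,0]]
[[0,6],[12,0],[16,8],[18,10],[19,8],[22,0],[27,2],[36,16],[41,12],[47,0]]
[[0,6],[12,0],[16,8],[18,10],[19,8],[22,0],[27,2],[29,20],[36,16],[41,12],[47,0]]
[[0,6],[12,0],[16,8],[18,12],[22,0],[27,2],[29,20],[36,16],[41,12],[47,0]]
[[0,6],[12,0],[16,8],[18,12],[22,0],[27,2],[29,20],[36,16],[41,12],[47,0]]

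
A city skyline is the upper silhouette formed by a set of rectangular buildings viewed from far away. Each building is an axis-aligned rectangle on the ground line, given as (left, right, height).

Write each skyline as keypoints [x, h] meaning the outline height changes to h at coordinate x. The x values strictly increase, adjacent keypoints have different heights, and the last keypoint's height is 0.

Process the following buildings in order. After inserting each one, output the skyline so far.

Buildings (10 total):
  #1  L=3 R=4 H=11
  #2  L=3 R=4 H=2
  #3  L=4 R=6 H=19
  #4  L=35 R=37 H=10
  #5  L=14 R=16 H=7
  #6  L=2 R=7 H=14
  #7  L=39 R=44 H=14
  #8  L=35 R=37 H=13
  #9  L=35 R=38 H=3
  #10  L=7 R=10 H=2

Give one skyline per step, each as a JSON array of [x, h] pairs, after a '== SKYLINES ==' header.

== SKYLINES ==
[[3,11],[4,0]]
[[3,11],[4,0]]
[[3,11],[4,19],[6,0]]
[[3,11],[4,19],[6,0],[35,10],[37,0]]
[[3,11],[4,19],[6,0],[14,7],[16,0],[35,10],[37,0]]
[[2,14],[4,19],[6,14],[7,0],[14,7],[16,0],[35,10],[37,0]]
[[2,14],[4,19],[6,14],[7,0],[14,7],[16,0],[35,10],[37,0],[39,14],[44,0]]
[[2,14],[4,19],[6,14],[7,0],[14,7],[16,0],[35,13],[37,0],[39,14],[44,0]]
[[2,14],[4,19],[6,14],[7,0],[14,7],[16,0],[35,13],[37,3],[38,0],[39,14],[44,0]]
[[2,14],[4,19],[6,14],[7,2],[10,0],[14,7],[16,0],[35,13],[37,3],[38,0],[39,14],[44,0]]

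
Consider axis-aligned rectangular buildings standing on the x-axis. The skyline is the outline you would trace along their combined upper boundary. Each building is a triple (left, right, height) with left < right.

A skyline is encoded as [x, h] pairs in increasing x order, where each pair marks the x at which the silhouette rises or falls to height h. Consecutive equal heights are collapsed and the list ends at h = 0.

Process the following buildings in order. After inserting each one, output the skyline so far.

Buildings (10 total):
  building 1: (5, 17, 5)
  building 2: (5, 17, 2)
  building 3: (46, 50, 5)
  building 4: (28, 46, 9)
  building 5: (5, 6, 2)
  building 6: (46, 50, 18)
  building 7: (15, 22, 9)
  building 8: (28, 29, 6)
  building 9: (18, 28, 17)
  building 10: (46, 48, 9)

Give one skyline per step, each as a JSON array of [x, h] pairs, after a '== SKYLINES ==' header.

== SKYLINES ==
[[5,5],[17,0]]
[[5,5],[17,0]]
[[5,5],[17,0],[46,5],[50,0]]
[[5,5],[17,0],[28,9],[46,5],[50,0]]
[[5,5],[17,0],[28,9],[46,5],[50,0]]
[[5,5],[17,0],[28,9],[46,18],[50,0]]
[[5,5],[15,9],[22,0],[28,9],[46,18],[50,0]]
[[5,5],[15,9],[22,0],[28,9],[46,18],[50,0]]
[[5,5],[15,9],[18,17],[28,9],[46,18],[50,0]]
[[5,5],[15,9],[18,17],[28,9],[46,18],[50,0]]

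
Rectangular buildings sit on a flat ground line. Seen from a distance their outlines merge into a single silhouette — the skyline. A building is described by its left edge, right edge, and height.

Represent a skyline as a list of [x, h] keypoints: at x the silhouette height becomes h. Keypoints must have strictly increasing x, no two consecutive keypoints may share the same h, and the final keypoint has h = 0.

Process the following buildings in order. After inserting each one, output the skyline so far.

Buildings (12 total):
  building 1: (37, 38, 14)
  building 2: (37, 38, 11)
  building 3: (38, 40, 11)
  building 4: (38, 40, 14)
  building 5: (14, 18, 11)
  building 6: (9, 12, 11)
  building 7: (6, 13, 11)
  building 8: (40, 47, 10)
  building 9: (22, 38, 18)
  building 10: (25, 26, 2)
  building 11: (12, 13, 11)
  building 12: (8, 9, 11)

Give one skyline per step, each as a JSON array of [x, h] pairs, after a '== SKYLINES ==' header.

== SKYLINES ==
[[37,14],[38,0]]
[[37,14],[38,0]]
[[37,14],[38,11],[40,0]]
[[37,14],[40,0]]
[[14,11],[18,0],[37,14],[40,0]]
[[9,11],[12,0],[14,11],[18,0],[37,14],[40,0]]
[[6,11],[13,0],[14,11],[18,0],[37,14],[40,0]]
[[6,11],[13,0],[14,11],[18,0],[37,14],[40,10],[47,0]]
[[6,11],[13,0],[14,11],[18,0],[22,18],[38,14],[40,10],[47,0]]
[[6,11],[13,0],[14,11],[18,0],[22,18],[38,14],[40,10],[47,0]]
[[6,11],[13,0],[14,11],[18,0],[22,18],[38,14],[40,10],[47,0]]
[[6,11],[13,0],[14,11],[18,0],[22,18],[38,14],[40,10],[47,0]]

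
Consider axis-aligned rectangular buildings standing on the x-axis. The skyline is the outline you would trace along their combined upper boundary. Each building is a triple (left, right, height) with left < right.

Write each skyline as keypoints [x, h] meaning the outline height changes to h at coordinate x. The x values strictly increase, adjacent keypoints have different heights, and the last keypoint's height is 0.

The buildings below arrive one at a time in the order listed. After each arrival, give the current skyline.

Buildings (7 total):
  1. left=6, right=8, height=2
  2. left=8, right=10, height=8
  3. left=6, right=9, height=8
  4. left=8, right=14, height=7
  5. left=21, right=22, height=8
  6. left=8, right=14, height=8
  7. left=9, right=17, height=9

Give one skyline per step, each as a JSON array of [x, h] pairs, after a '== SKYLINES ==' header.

== SKYLINES ==
[[6,2],[8,0]]
[[6,2],[8,8],[10,0]]
[[6,8],[10,0]]
[[6,8],[10,7],[14,0]]
[[6,8],[10,7],[14,0],[21,8],[22,0]]
[[6,8],[14,0],[21,8],[22,0]]
[[6,8],[9,9],[17,0],[21,8],[22,0]]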